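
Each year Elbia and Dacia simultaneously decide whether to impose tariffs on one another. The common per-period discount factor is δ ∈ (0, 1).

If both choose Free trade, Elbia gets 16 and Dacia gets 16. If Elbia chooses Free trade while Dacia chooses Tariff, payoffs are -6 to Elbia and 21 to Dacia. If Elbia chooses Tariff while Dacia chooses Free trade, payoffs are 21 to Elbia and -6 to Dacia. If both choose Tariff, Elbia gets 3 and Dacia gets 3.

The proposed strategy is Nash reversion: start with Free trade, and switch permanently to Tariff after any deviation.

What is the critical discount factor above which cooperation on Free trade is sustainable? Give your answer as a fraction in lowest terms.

5/18

16/(1−δ) ≥ 21 + 3δ/(1−δ)
16 ≥ 21 − 18δ
δ ≥ 5/18.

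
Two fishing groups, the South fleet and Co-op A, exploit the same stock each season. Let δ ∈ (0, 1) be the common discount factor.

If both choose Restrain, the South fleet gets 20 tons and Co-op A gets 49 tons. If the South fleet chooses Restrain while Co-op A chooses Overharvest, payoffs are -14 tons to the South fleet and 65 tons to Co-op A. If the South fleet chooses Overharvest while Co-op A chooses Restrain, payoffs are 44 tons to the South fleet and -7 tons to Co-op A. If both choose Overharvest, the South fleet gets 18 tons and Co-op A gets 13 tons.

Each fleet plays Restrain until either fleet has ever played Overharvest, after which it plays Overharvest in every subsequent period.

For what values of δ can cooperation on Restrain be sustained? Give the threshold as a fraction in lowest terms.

12/13

the South fleet: cooperation gives 20 each period; deviation gives 44 once then 18 forever.
  20/(1−δ) ≥ 44 + 18δ/(1−δ) ⇒ δ ≥ 24/26 = 12/13.
Co-op A: cooperation gives 49 each period; deviation gives 65 once then 13 forever.
  δ ≥ 16/52 = 4/13.
Both must hold, so the binding constraint is the South fleet's: δ ≥ 12/13.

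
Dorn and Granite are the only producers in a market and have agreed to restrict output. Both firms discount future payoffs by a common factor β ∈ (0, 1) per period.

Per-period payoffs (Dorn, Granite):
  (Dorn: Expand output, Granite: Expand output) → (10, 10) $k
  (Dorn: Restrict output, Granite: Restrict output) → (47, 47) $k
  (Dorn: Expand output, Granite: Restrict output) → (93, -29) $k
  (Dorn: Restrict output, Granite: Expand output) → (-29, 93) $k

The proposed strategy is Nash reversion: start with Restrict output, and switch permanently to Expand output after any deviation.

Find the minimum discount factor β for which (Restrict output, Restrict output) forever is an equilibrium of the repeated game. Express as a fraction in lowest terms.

One-period gain from deviating is 93 − 47 = 46. The loss is 47 − 10 = 37 in every subsequent period, with present value 37·β/(1−β).
Deviation is unprofitable when 37·β/(1−β) ≥ 46, i.e. β/(1−β) ≥ 46/37.
Equivalently β ≥ 46/(46+37) = 46/83.

46/83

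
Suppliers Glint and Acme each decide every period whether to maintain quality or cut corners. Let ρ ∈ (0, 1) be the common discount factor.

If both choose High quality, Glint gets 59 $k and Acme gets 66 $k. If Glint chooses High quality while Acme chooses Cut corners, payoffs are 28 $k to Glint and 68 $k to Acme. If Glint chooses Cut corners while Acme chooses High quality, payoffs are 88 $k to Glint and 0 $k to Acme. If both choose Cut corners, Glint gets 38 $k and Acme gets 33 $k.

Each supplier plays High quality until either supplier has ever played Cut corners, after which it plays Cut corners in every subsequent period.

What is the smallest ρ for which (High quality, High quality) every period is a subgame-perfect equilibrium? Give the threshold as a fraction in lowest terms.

29/50

Glint's threshold: (88−59)/(88−38) = 29/50.
Acme's threshold: (68−66)/(68−33) = 2/35.
29/50 > 2/35, so Glint binds and ρ* = 29/50.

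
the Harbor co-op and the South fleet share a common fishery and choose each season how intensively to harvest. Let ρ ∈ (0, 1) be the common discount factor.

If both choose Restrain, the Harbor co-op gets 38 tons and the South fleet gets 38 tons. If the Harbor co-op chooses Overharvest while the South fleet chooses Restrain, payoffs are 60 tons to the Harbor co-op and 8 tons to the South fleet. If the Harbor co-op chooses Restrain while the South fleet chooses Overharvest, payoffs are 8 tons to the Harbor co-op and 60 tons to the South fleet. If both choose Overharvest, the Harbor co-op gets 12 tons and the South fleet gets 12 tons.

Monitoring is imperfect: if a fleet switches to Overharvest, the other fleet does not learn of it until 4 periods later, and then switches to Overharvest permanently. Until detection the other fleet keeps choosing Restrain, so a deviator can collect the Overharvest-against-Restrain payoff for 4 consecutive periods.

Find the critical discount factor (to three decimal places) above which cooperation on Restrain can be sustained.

0.823

Deviating for the 4 undetected periods gains 60−38 = 22 per period over cooperation, then loses 38−12 = 26 per period forever once punishment starts.
Gain: 22(1 + ρ + … + ρ^3); loss: 26·ρ^4/(1−ρ).
No profitable deviation ⇔ 22(1−ρ^4) ≤ 26·ρ^4, i.e. ρ^4 ≥ 22/(22+26) = 11/24.
Hence ρ ≥ (11/24)^(1/4) ≈ 0.823.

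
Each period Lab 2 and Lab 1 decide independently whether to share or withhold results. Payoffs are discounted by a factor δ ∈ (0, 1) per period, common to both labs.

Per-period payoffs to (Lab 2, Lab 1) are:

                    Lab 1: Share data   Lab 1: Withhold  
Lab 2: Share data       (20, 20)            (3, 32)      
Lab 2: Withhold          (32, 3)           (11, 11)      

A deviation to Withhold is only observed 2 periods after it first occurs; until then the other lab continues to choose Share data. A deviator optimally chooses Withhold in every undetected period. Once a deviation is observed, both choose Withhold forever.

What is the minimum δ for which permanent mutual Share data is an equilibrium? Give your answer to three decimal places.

0.756

Deviating for the 2 undetected periods gains 32−20 = 12 per period over cooperation, then loses 20−11 = 9 per period forever once punishment starts.
Gain: 12(1 + δ + … + δ^1); loss: 9·δ^2/(1−δ).
No profitable deviation ⇔ 12(1−δ^2) ≤ 9·δ^2, i.e. δ^2 ≥ 12/(12+9) = 4/7.
Hence δ ≥ (4/7)^(1/2) ≈ 0.756.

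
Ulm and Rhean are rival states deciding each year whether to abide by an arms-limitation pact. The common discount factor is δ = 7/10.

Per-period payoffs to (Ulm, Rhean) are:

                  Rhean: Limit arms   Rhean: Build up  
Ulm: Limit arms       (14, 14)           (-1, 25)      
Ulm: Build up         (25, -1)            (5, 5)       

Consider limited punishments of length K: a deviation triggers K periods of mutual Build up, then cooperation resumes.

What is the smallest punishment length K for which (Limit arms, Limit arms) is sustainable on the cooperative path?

IC: δ(1−δ^K)/(1−δ) ≥ (25−14)/(14−5) = 11/9.
With δ = 7/10: need 1 − δ^K ≥ 11/9·(1−7/10)/(7/10), i.e. δ^K ≤ 0.4762.
Since (7/10)^2 = 0.4900 and (7/10)^3 = 0.3430, the smallest such K is 3.

3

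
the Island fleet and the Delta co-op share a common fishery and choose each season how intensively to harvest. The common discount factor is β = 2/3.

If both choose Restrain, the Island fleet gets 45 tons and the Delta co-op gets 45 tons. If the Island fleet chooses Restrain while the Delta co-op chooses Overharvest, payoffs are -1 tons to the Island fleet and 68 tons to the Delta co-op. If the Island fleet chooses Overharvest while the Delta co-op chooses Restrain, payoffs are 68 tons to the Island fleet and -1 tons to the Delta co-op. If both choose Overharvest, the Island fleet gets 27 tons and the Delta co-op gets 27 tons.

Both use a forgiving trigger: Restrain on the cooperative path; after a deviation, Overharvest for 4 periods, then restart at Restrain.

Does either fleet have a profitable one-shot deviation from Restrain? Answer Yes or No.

IC: β+…+β^4 ≥ (68−45)/(45−27) = 23/18.
At β = 2/3: partial sum = 1.6049 ≥ 1.2778. Cooperation sustainable.

No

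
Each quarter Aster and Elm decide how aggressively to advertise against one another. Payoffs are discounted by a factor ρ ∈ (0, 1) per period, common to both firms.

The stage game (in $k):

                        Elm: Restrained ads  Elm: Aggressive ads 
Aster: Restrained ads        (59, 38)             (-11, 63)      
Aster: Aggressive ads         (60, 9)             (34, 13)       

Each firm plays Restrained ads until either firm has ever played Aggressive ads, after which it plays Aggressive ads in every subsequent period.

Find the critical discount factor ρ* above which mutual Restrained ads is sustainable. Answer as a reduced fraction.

1/2

Aster: cooperation gives 59 each period; deviation gives 60 once then 34 forever.
  59/(1−ρ) ≥ 60 + 34ρ/(1−ρ) ⇒ ρ ≥ 1/26.
Elm: cooperation gives 38 each period; deviation gives 63 once then 13 forever.
  ρ ≥ 25/50 = 1/2.
Both must hold, so the binding constraint is Elm's: ρ ≥ 1/2.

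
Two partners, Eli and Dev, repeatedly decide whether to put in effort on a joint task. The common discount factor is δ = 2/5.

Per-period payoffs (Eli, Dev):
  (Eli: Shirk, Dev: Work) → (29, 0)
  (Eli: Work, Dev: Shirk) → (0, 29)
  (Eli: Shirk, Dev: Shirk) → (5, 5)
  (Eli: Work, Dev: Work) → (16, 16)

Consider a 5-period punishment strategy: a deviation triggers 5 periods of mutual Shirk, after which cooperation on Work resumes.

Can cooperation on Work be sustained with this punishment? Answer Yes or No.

A one-shot deviation gives 29 now, then 5 for 5 periods, then back to 16.
Gain from deviating: (29−16) today; loss: (16−5) in each of the next 5 periods.
No-deviation condition: (16−5)(δ+…+δ^5) ≥ 29−16, i.e. δ+…+δ^5 ≥ 13/11.
At δ = 2/5: δ+…+δ^5 = 0.6598 < 1.1818.
So cooperation is not sustainable.

No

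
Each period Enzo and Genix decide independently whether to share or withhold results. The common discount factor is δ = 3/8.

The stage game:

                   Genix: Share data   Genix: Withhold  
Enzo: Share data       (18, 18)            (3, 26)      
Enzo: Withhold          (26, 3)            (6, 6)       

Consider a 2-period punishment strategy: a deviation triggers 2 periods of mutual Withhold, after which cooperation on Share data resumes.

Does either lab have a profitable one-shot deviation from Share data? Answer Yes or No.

Yes

IC: δ+…+δ^2 ≥ (26−18)/(18−6) = 2/3.
At δ = 3/8: partial sum = 0.5156 < 0.6667. Cooperation not sustainable.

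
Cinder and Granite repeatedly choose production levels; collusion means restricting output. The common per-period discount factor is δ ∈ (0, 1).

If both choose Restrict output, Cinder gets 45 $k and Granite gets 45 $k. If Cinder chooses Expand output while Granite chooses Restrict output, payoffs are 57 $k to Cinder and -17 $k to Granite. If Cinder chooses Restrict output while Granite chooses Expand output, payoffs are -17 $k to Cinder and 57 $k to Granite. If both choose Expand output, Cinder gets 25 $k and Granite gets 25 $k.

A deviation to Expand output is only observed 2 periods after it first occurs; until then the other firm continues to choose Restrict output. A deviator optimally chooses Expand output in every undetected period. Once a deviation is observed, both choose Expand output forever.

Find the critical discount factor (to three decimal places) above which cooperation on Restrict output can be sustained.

A deviator earns 57 for 2 periods, then 25 forever; cooperating earns 45 forever. Multiplying the IC by (1−δ):
45 ≥ 57(1−δ^2) + 25δ^2, so 32·δ^2 ≥ 12 and δ^2 ≥ 3/8.
δ ≥ (3/8)^(1/2) ≈ 0.612.

0.612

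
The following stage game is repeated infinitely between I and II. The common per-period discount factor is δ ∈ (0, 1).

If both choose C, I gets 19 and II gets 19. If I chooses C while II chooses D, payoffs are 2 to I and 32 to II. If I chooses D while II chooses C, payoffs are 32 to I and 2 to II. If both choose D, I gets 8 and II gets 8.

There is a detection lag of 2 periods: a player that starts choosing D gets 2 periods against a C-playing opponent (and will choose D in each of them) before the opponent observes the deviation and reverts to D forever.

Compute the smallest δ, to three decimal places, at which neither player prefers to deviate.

0.736

A deviator earns 32 for 2 periods, then 8 forever; cooperating earns 19 forever. Multiplying the IC by (1−δ):
19 ≥ 32(1−δ^2) + 8δ^2, so 24·δ^2 ≥ 13 and δ^2 ≥ 13/24.
δ ≥ (13/24)^(1/2) ≈ 0.736.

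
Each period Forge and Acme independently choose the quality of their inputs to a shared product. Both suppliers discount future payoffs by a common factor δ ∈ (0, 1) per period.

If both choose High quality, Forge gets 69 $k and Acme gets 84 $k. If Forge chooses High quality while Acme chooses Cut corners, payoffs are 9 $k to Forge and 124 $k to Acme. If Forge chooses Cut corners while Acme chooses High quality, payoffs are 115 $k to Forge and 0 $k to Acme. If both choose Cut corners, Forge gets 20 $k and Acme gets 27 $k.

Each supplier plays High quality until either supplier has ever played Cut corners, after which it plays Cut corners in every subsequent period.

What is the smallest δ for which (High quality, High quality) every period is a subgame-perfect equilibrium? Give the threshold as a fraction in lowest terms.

46/95

Forge's threshold: (115−69)/(115−20) = 46/95.
Acme's threshold: (124−84)/(124−27) = 40/97.
46/95 > 40/97, so Forge binds and δ* = 46/95.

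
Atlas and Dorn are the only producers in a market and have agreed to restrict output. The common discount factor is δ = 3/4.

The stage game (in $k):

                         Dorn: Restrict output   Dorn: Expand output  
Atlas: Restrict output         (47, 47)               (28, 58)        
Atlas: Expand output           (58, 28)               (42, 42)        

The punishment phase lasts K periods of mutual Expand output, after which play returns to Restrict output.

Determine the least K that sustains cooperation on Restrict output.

Need Σ_{k=1}^{K} δ^k ≥ (58−47)/(47−42) = 2.2000 at δ = 3/4.
At K = 4 the sum is 2.0508 < 2.2000; at K = 5 it is 2.2881 ≥ 2.2000.
So the minimum punishment length is K = 5.

5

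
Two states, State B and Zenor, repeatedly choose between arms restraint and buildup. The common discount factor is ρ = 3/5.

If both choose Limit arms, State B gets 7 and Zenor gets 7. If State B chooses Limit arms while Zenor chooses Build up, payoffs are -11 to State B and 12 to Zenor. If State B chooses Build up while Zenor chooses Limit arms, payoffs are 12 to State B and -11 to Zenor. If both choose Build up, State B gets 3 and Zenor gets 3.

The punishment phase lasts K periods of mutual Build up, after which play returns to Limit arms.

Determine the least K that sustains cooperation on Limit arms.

Need Σ_{k=1}^{K} ρ^k ≥ (12−7)/(7−3) = 1.2500 at ρ = 3/5.
At K = 3 the sum is 1.1760 < 1.2500; at K = 4 it is 1.3056 ≥ 1.2500.
So the minimum punishment length is K = 4.

4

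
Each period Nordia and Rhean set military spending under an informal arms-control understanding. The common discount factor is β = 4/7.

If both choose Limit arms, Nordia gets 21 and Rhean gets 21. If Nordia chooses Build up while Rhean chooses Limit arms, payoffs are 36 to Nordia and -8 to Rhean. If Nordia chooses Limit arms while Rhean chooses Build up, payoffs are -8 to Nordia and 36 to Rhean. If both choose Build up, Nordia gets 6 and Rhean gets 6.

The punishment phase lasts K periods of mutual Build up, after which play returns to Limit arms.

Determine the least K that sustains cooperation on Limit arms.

IC: β(1−β^K)/(1−β) ≥ (36−21)/(21−6) = 1.
With β = 4/7: need 1 − β^K ≥ 1·(1−4/7)/(4/7), i.e. β^K ≤ 0.2500.
Since (4/7)^2 = 0.3265 and (4/7)^3 = 0.1866, the smallest such K is 3.

3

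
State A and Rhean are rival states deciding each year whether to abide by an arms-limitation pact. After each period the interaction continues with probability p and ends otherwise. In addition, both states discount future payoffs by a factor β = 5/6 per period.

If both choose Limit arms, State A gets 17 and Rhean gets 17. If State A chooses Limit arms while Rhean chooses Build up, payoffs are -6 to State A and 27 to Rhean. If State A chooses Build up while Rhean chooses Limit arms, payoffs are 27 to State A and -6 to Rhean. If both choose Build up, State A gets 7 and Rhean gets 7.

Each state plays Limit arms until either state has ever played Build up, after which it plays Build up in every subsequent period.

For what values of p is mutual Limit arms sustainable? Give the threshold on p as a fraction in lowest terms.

Expected continuation weight on next period's payoff is β·p = 5/6·p, which plays the role of the discount factor.
Cooperation requires 5/6·p ≥ (27−17)/(27−7) = 1/2, hence p ≥ 3/5.

3/5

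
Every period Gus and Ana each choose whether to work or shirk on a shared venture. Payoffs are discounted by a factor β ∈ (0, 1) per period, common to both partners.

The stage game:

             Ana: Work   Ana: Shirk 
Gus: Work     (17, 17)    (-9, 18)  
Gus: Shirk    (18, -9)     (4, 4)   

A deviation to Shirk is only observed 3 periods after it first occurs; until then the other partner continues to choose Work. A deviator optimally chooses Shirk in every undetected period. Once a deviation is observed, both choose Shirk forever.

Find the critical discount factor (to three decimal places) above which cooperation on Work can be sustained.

0.415

The best deviation is to choose Shirk for all 3 undetected periods, earning 18 each, then 4 forever once detected.
Deviation value: 18(1−β^3)/(1−β) + 4β^3/(1−β); cooperation value: 17/(1−β).
IC: 17 ≥ 18(1−β^3) + 4β^3 = 18 − 14β^3.
So β^3 ≥ 1/14, giving β ≥ (1/14)^(1/3) ≈ 0.415.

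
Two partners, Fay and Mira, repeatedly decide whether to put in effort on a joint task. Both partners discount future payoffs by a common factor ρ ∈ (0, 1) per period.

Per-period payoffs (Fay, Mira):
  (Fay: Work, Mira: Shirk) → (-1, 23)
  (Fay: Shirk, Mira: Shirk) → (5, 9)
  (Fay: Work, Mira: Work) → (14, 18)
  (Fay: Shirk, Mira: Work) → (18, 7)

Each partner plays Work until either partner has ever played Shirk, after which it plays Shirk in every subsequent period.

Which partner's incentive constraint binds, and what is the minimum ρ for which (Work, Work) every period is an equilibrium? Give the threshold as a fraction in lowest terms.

For Fay: deviation gain 18−14 = 4, per-period punishment loss 14−5 = 9. IC gives ρ ≥ 4/13.
For Mira: gain 5, loss 9 per period, so ρ ≥ 5/14.
The tighter constraint is Mira's, so cooperation needs ρ ≥ 5/14.

Mira; ρ ≥ 5/14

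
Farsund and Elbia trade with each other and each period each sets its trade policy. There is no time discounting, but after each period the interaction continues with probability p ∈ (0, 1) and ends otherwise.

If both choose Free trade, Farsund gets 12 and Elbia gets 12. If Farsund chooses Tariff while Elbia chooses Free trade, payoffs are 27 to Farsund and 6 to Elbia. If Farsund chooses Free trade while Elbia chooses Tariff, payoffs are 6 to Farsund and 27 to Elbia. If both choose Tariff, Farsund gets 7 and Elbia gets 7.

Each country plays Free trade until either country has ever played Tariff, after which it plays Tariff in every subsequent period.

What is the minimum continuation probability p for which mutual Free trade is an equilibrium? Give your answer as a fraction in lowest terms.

Expected cooperation value is 12 + p·12 + p²·12 + … = 12/(1−p); deviation gives 27 + p·7/(1−p).
12 ≥ 27(1−p) + 7p ⇒ 20p ≥ 15 ⇒ p ≥ 15/20 = 3/4.

3/4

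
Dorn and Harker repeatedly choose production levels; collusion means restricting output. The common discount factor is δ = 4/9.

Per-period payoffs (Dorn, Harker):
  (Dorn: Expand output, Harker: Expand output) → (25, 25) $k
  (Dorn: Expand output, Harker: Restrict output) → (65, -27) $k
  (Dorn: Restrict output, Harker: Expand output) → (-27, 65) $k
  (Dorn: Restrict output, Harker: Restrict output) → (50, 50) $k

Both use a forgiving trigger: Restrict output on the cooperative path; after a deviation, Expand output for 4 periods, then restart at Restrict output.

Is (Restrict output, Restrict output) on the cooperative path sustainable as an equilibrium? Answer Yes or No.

Yes

Comparing payoff streams over the 5 periods until play realigns: cooperate → 50(1+δ+…+δ^4); deviate → 65 + 25(δ+…+δ^4).
Cooperation is sustained iff (50−25)(δ+…+δ^4) ≥ 65−50.
δ+…+δ^4 = 4/9·(1−(4/9)^4)/(1−4/9) = 0.7688, and (65−50)/(50−25) = 0.6000.
0.7688 ≥ 0.6000, so cooperation is sustainable.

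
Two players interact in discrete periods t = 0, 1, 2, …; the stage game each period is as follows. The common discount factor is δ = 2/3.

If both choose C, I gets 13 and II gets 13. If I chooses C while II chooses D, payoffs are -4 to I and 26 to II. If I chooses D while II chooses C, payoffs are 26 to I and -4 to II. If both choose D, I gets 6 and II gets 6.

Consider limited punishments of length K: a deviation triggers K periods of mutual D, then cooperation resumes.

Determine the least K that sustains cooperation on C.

7

IC: δ(1−δ^K)/(1−δ) ≥ (26−13)/(13−6) = 13/7.
With δ = 2/3: need 1 − δ^K ≥ 13/7·(1−2/3)/(2/3), i.e. δ^K ≤ 0.0714.
Since (2/3)^6 = 0.0878 and (2/3)^7 = 0.0585, the smallest such K is 7.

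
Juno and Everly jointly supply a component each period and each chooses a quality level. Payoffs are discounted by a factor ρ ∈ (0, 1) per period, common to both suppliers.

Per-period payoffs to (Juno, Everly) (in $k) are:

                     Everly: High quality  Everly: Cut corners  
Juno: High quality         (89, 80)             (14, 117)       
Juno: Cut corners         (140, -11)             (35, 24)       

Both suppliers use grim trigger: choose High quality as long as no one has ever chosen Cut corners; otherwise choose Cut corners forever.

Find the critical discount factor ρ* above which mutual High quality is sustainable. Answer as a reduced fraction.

17/35

Juno: cooperation gives 89 each period; deviation gives 140 once then 35 forever.
  89/(1−ρ) ≥ 140 + 35ρ/(1−ρ) ⇒ ρ ≥ 51/105 = 17/35.
Everly: cooperation gives 80 each period; deviation gives 117 once then 24 forever.
  ρ ≥ 37/93.
Both must hold, so the binding constraint is Juno's: ρ ≥ 17/35.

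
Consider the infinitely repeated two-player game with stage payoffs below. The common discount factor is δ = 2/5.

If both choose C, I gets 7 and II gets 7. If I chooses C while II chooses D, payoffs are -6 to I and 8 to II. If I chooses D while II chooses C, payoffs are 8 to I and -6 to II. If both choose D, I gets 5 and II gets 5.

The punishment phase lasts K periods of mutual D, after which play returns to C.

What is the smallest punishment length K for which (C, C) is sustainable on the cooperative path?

2

No profitable deviation requires (7−5)(δ+…+δ^K) ≥ 8−7, i.e. δ+…+δ^K ≥ 1/2 ≈ 0.5000.
With δ = 2/5, the partial sums are K=1: 0.4000, K=2: 0.5600.
K = 2 is the first length at which the sum reaches 0.5000.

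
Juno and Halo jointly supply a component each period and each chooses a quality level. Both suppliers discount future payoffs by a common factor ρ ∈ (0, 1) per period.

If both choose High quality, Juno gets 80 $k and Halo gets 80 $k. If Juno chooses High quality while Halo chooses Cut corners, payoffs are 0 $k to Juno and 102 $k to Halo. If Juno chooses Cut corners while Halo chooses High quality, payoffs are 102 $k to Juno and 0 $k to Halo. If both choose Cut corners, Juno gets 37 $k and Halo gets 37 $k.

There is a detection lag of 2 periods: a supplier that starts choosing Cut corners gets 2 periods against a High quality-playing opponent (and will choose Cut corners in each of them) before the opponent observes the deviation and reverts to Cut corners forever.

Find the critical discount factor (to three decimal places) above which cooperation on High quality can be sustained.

Deviating for the 2 undetected periods gains 102−80 = 22 per period over cooperation, then loses 80−37 = 43 per period forever once punishment starts.
Gain: 22(1 + ρ + … + ρ^1); loss: 43·ρ^2/(1−ρ).
No profitable deviation ⇔ 22(1−ρ^2) ≤ 43·ρ^2, i.e. ρ^2 ≥ 22/(22+43) = 22/65.
Hence ρ ≥ (22/65)^(1/2) ≈ 0.582.

0.582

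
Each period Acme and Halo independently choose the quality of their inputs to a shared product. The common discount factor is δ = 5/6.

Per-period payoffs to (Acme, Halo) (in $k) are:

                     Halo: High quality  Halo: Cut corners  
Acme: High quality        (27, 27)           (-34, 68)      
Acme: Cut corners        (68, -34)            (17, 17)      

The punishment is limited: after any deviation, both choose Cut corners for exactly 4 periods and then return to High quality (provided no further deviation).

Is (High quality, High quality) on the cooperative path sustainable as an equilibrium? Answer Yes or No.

No

Comparing payoff streams over the 5 periods until play realigns: cooperate → 27(1+δ+…+δ^4); deviate → 68 + 17(δ+…+δ^4).
Cooperation is sustained iff (27−17)(δ+…+δ^4) ≥ 68−27.
δ+…+δ^4 = 5/6·(1−(5/6)^4)/(1−5/6) = 2.5887, and (68−27)/(27−17) = 4.1000.
2.5887 < 4.1000, so cooperation is not sustainable.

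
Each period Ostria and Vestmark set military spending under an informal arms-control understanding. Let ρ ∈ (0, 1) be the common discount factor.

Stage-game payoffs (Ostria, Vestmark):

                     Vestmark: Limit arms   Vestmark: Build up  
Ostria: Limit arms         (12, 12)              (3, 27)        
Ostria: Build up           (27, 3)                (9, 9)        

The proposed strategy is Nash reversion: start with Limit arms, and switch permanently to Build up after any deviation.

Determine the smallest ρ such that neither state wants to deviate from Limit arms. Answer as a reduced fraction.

One-period gain from deviating is 27 − 12 = 15. The loss is 12 − 9 = 3 in every subsequent period, with present value 3·ρ/(1−ρ).
Deviation is unprofitable when 3·ρ/(1−ρ) ≥ 15, i.e. ρ/(1−ρ) ≥ 5.
Equivalently ρ ≥ 15/(15+3) = 5/6.

5/6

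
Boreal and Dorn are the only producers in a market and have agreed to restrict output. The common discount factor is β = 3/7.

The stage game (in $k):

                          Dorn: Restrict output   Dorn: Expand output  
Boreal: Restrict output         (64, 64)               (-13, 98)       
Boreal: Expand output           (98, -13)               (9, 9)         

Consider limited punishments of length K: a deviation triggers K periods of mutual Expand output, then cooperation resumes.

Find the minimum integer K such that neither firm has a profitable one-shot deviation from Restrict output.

Need Σ_{k=1}^{K} β^k ≥ (98−64)/(64−9) = 0.6182 at β = 3/7.
At K = 2 the sum is 0.6122 < 0.6182; at K = 3 it is 0.6910 ≥ 0.6182.
So the minimum punishment length is K = 3.

3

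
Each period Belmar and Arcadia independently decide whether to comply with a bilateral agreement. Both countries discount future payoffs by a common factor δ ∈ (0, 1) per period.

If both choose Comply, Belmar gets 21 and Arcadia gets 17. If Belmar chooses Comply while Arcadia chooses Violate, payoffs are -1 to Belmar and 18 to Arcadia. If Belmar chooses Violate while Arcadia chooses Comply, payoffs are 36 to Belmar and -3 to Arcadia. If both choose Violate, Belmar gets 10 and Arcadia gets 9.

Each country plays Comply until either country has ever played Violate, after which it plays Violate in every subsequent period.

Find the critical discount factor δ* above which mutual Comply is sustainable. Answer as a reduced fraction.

15/26

For Belmar: deviation gain 36−21 = 15, per-period punishment loss 21−10 = 11. IC gives δ ≥ 15/26.
For Arcadia: gain 1, loss 8 per period, so δ ≥ 1/9.
The tighter constraint is Belmar's, so cooperation needs δ ≥ 15/26.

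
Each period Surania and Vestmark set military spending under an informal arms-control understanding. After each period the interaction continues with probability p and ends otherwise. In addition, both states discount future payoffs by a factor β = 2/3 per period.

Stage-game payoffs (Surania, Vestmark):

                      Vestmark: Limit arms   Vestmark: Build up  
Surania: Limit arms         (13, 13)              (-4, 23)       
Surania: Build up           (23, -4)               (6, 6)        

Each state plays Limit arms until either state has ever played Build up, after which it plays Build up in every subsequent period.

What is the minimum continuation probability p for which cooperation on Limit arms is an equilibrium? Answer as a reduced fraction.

With continuation probability p and discount β, the effective per-period discount factor is βp.
Grim-trigger IC: βp ≥ (23−13)/(23−6) = 10/17.
So p ≥ (10/17)/(2/3) = 15/17.

15/17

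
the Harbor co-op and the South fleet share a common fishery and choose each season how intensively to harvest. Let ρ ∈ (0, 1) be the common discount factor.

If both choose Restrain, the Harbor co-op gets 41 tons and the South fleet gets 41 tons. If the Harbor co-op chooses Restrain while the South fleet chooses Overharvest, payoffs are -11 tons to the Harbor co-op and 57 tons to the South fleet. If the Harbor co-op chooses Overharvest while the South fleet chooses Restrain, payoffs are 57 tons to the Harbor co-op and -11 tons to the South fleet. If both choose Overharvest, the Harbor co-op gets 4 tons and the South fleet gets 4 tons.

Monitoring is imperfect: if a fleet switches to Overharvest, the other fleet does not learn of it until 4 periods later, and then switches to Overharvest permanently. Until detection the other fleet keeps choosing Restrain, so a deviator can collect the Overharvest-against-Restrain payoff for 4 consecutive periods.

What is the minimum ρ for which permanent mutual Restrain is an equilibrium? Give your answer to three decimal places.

0.741

Deviating for the 4 undetected periods gains 57−41 = 16 per period over cooperation, then loses 41−4 = 37 per period forever once punishment starts.
Gain: 16(1 + ρ + … + ρ^3); loss: 37·ρ^4/(1−ρ).
No profitable deviation ⇔ 16(1−ρ^4) ≤ 37·ρ^4, i.e. ρ^4 ≥ 16/(16+37) = 16/53.
Hence ρ ≥ (16/53)^(1/4) ≈ 0.741.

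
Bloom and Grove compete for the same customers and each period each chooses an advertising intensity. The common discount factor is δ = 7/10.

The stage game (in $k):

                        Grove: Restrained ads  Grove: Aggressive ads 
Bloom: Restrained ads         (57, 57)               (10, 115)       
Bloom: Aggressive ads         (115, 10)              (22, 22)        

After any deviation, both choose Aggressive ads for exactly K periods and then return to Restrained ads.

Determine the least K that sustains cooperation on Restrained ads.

Need Σ_{k=1}^{K} δ^k ≥ (115−57)/(57−22) = 1.6571 at δ = 7/10.
At K = 3 the sum is 1.5330 < 1.6571; at K = 4 it is 1.7731 ≥ 1.6571.
So the minimum punishment length is K = 4.

4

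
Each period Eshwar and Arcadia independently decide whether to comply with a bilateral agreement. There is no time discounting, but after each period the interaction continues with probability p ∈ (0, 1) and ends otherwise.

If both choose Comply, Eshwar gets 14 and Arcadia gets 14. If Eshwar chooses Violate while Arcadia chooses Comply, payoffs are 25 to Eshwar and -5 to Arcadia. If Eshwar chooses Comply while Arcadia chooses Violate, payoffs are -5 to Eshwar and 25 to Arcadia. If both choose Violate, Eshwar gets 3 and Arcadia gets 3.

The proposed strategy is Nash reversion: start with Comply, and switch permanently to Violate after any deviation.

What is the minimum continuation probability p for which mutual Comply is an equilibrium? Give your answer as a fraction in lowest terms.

1/2

With no time discounting, the continuation probability p plays the role of the discount factor.
Grim-trigger IC: 14/(1−p) ≥ 25 + 3p/(1−p) ⇒ p ≥ (25−14)/(25−3) = 1/2.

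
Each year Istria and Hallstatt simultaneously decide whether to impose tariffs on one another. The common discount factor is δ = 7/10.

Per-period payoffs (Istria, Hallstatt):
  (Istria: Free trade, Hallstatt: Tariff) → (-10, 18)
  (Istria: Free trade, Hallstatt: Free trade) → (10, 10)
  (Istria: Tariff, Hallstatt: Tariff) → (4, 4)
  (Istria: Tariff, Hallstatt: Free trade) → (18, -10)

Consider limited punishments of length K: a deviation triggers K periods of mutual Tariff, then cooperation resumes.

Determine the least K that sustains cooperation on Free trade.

No profitable deviation requires (10−4)(δ+…+δ^K) ≥ 18−10, i.e. δ+…+δ^K ≥ 4/3 ≈ 1.3333.
With δ = 7/10, the partial sums are K=1: 0.7000, K=2: 1.1900, K=3: 1.5330.
K = 3 is the first length at which the sum reaches 1.3333.

3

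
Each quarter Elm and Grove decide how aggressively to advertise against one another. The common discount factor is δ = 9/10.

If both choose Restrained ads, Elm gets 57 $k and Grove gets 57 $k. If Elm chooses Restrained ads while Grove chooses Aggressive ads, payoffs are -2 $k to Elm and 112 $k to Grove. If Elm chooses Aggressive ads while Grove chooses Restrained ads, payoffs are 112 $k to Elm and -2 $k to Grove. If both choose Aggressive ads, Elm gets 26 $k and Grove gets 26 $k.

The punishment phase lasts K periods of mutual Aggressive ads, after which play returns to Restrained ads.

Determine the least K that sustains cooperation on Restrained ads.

3

No profitable deviation requires (57−26)(δ+…+δ^K) ≥ 112−57, i.e. δ+…+δ^K ≥ 55/31 ≈ 1.7742.
With δ = 9/10, the partial sums are K=1: 0.9000, K=2: 1.7100, K=3: 2.4390.
K = 3 is the first length at which the sum reaches 1.7742.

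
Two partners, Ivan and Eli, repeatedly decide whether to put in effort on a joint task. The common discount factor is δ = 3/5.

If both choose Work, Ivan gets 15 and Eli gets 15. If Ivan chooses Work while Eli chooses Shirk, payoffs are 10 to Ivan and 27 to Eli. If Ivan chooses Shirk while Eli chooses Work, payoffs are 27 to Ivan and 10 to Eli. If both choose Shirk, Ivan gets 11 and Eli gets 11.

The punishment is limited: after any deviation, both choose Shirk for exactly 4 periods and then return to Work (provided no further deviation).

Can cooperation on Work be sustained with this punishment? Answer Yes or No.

No

A one-shot deviation gives 27 now, then 11 for 4 periods, then back to 15.
Gain from deviating: (27−15) today; loss: (15−11) in each of the next 4 periods.
No-deviation condition: (15−11)(δ+…+δ^4) ≥ 27−15, i.e. δ+…+δ^4 ≥ 3.
At δ = 3/5: δ+…+δ^4 = 1.3056 < 3.0000.
So cooperation is not sustainable.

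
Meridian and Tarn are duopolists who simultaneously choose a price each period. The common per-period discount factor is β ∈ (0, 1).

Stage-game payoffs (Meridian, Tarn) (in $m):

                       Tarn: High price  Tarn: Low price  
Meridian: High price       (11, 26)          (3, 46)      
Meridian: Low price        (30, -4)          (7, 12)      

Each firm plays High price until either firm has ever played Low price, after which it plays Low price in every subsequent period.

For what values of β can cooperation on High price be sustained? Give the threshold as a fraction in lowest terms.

19/23

Meridian's threshold: (30−11)/(30−7) = 19/23.
Tarn's threshold: (46−26)/(46−12) = 10/17.
19/23 > 10/17, so Meridian binds and β* = 19/23.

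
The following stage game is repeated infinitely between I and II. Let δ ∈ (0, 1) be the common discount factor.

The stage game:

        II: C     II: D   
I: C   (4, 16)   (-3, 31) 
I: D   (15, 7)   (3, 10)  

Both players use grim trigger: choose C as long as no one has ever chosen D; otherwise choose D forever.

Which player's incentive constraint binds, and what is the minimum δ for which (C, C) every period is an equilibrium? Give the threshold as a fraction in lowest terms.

I; δ ≥ 11/12

I: cooperation gives 4 each period; deviation gives 15 once then 3 forever.
  4/(1−δ) ≥ 15 + 3δ/(1−δ) ⇒ δ ≥ 11/12.
II: cooperation gives 16 each period; deviation gives 31 once then 10 forever.
  δ ≥ 15/21 = 5/7.
Both must hold, so the binding constraint is I's: δ ≥ 11/12.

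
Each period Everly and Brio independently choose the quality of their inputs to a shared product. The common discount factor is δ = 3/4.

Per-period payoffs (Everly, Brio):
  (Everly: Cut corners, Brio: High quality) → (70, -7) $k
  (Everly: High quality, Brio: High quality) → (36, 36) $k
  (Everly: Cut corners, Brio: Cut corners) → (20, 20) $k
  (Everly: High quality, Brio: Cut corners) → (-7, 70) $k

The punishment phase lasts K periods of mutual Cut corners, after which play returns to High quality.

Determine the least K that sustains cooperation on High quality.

Need Σ_{k=1}^{K} δ^k ≥ (70−36)/(36−20) = 2.1250 at δ = 3/4.
At K = 4 the sum is 2.0508 < 2.1250; at K = 5 it is 2.2881 ≥ 2.1250.
So the minimum punishment length is K = 5.

5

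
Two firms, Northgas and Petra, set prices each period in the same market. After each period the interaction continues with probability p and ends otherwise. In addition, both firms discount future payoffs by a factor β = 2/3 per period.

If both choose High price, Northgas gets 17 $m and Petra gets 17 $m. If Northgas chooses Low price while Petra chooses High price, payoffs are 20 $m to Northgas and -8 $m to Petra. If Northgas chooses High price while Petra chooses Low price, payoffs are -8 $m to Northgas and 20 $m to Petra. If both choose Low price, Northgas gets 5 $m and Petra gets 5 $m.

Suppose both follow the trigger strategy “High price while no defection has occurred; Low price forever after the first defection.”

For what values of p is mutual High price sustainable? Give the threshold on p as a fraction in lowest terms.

Expected continuation weight on next period's payoff is β·p = 2/3·p, which plays the role of the discount factor.
Cooperation requires 2/3·p ≥ (20−17)/(20−5) = 1/5, hence p ≥ 3/10.

3/10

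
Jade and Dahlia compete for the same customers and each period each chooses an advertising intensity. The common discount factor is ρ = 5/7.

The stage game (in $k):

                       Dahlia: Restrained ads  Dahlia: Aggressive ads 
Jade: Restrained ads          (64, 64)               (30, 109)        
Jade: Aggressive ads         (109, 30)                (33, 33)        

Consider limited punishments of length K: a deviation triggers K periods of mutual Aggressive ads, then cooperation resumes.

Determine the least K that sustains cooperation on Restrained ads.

IC: ρ(1−ρ^K)/(1−ρ) ≥ (109−64)/(64−33) = 45/31.
With ρ = 5/7: need 1 − ρ^K ≥ 45/31·(1−5/7)/(5/7), i.e. ρ^K ≤ 0.4194.
Since (5/7)^2 = 0.5102 and (5/7)^3 = 0.3644, the smallest such K is 3.

3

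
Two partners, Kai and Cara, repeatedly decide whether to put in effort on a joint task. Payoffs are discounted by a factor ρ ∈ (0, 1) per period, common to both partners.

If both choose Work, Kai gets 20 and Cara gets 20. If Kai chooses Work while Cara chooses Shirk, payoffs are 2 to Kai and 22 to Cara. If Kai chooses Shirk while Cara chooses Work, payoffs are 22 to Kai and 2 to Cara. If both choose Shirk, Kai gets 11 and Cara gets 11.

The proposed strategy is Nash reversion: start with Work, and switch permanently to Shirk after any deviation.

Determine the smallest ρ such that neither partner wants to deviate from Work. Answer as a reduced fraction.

2/11

One-period gain from deviating is 22 − 20 = 2. The loss is 20 − 11 = 9 in every subsequent period, with present value 9·ρ/(1−ρ).
Deviation is unprofitable when 9·ρ/(1−ρ) ≥ 2, i.e. ρ/(1−ρ) ≥ 2/9.
Equivalently ρ ≥ 2/(2+9) = 2/11.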